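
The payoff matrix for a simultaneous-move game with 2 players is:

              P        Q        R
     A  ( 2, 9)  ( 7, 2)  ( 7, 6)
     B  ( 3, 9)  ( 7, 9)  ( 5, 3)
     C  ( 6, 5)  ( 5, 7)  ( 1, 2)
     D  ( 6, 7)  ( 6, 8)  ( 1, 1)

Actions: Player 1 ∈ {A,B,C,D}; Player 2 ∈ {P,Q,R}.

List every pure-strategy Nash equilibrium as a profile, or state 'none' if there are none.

(A,P): not NE [P1→D gives 6>2]
(A,Q): not NE [P2→P gives 9>2]
(A,R): not NE [P2→P gives 9>6]
(B,P): not NE [P1→D gives 6>3]
(B,Q): NE
(B,R): not NE [P1→A gives 7>5; P2→Q gives 9>3]
(C,P): not NE [P2→Q gives 7>5]
(C,Q): not NE [P1→B gives 7>5]
(C,R): not NE [P1→A gives 7>1; P2→Q gives 7>2]
(D,P): not NE [P2→Q gives 8>7]
(D,Q): not NE [P1→B gives 7>6]
(D,R): not NE [P1→A gives 7>1; P2→Q gives 8>1]

Nash profiles: (B,Q)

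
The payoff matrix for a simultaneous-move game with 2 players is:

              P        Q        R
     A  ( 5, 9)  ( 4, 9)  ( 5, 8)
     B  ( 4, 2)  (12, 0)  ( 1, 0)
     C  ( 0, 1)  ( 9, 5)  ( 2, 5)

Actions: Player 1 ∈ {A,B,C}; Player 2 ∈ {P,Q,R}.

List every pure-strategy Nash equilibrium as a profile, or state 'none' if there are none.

(A,P): NE
(A,Q): not NE [P1→B gives 12>4]
(A,R): not NE [P2→Q gives 9>8]
(B,P): not NE [P1→A gives 5>4]
(B,Q): not NE [P2→P gives 2>0]
(B,R): not NE [P1→A gives 5>1; P2→P gives 2>0]
(C,P): not NE [P1→A gives 5>0; P2→R gives 5>1]
(C,Q): not NE [P1→B gives 12>9]
(C,R): not NE [P1→A gives 5>2]

Nash profiles: (A,P)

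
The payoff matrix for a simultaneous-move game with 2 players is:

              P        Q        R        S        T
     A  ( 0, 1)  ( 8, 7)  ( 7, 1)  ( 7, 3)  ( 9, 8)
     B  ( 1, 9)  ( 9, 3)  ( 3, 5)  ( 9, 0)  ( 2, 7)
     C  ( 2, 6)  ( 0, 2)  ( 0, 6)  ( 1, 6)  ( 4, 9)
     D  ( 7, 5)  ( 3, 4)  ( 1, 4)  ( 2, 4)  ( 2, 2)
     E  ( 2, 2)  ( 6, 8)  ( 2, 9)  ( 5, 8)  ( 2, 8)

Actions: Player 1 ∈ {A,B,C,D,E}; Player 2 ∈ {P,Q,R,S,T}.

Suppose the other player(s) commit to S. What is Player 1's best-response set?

u_1(A vs S) = 7
u_1(B vs S) = 9
u_1(C vs S) = 1
u_1(D vs S) = 2
u_1(E vs S) = 5
max payoff 9 at {B}

BR_1 = {B}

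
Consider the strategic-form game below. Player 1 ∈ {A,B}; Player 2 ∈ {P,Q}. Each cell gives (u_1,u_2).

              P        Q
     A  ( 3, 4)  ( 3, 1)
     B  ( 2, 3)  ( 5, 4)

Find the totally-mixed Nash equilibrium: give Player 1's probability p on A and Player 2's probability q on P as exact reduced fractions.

P1 mixes 1/4 on A; P2 mixes 2/3 on P

P1 indiff ⇒ q·3+(1-q)·3 = q·2+(1-q)·5 ⇒ q(1) = (1-q)(2) ⇒ q = 2/3
P2 indiff ⇒ p·4+(1-p)·3 = p·1+(1-p)·4 ⇒ p(3) = (1-p)(1) ⇒ p = 1/4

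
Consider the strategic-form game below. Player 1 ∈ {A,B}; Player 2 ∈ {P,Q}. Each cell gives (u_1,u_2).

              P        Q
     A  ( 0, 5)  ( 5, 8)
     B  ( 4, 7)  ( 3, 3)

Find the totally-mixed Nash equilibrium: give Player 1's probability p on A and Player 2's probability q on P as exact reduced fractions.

(p,q) = (4/7, 1/3)

P1 indiff ⇒ q·0+(1-q)·5 = q·4+(1-q)·3 ⇒ q(-4) = (1-q)(-2) ⇒ q = 1/3
P2 indiff ⇒ p·5+(1-p)·7 = p·8+(1-p)·3 ⇒ p(-3) = (1-p)(-4) ⇒ p = 4/7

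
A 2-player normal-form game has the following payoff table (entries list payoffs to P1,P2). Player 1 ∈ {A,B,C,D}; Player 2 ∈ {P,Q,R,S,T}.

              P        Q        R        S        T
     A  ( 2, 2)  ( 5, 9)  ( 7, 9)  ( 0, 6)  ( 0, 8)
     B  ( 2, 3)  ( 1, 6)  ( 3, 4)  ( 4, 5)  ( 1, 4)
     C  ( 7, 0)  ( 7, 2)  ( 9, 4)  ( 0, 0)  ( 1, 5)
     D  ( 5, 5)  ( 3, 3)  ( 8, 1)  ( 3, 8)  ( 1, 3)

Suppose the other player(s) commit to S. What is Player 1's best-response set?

P1 best: {B}

u_1(A vs S) = 0
u_1(B vs S) = 4
u_1(C vs S) = 0
u_1(D vs S) = 3
max payoff 4 at {B}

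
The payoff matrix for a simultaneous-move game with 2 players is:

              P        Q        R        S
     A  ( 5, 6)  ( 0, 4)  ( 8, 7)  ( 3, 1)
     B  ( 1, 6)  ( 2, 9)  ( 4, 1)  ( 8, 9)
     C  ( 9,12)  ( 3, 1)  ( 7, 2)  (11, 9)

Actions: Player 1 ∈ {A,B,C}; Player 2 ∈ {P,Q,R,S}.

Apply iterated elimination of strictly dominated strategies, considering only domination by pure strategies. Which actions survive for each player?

P1 drop B (C beats it: P:9>1 Q:3>2 R:7>4 S:11>8)
P2 drop Q (P beats it: A:6>4 C:12>1)
P2 drop S (P beats it: A:6>1 C:12>9)
P1→{A,C} P2→{P,R}

IESDS → P1:{A,C} P2:{P,R}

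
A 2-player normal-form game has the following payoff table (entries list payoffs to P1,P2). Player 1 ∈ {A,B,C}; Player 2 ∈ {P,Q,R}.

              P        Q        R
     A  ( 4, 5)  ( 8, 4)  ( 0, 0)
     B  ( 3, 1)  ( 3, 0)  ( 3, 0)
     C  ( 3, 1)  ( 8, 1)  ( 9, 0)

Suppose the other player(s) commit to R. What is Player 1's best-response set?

u_1(A vs R) = 0
u_1(B vs R) = 3
u_1(C vs R) = 9
max payoff 9 at {C}

P1 best: {C}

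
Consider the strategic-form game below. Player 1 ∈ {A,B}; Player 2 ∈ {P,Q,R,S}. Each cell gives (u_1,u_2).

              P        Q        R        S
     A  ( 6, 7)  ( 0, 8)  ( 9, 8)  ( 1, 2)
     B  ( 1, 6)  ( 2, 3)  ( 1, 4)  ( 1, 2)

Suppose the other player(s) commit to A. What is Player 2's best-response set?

u_2(P vs A) = 7
u_2(Q vs A) = 8
u_2(R vs A) = 8
u_2(S vs A) = 2
max payoff 8 at {Q,R}

P2 best: {Q,R}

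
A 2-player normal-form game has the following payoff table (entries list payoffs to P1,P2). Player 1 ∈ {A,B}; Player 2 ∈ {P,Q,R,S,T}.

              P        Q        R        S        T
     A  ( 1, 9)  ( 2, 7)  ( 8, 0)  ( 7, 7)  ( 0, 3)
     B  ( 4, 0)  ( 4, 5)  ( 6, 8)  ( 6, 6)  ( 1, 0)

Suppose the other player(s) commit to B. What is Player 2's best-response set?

BR_2 = {R}

u_2(P vs B) = 0
u_2(Q vs B) = 5
u_2(R vs B) = 8
u_2(S vs B) = 6
u_2(T vs B) = 0
max payoff 8 at {R}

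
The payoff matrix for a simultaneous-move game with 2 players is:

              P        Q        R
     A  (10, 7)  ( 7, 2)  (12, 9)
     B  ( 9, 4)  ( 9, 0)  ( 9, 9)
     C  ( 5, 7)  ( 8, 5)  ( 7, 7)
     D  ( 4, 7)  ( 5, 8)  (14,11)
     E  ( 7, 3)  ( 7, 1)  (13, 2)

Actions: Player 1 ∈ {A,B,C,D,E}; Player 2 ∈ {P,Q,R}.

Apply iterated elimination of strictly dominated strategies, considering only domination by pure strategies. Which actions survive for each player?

P1 drop C (B beats it: P:9>5 Q:9>8 R:9>7)
P2 drop Q (R beats it: A:9>2 B:9>0 D:11>8 E:2>1)
P1 drop B (A beats it: P:10>9 R:12>9)
P1→{A,D,E} P2→{P,R}

Survivors P1:{A,D,E} P2:{P,R}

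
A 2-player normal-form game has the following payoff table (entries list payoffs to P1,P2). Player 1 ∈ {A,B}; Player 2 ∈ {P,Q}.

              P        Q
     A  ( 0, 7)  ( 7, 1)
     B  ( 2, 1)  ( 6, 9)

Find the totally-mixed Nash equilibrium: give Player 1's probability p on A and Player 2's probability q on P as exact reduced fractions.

(p,q) = (4/7, 1/3)

P1 indiff ⇒ q·0+(1-q)·7 = q·2+(1-q)·6 ⇒ q(-2) = (1-q)(-1) ⇒ q = 1/3
P2 indiff ⇒ p·7+(1-p)·1 = p·1+(1-p)·9 ⇒ p(6) = (1-p)(8) ⇒ p = 4/7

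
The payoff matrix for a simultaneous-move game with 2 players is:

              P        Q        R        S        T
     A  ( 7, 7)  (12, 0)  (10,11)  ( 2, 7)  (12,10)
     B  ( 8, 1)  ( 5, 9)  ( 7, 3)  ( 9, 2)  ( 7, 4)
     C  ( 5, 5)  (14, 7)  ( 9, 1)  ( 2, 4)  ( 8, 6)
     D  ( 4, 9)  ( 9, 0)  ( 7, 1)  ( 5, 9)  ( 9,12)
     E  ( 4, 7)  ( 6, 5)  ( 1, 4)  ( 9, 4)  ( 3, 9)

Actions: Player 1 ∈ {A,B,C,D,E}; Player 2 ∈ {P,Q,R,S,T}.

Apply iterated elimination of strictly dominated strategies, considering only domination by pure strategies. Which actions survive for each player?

P2 drop P (T beats it: A:10>7 B:4>1 C:6>5 D:12>9 E:9>7)
P2 drop S (T beats it: A:10>7 B:4>2 C:6>4 D:12>9 E:9>4)
P1 drop B (A beats it: Q:12>5 R:10>7 T:12>7)
P1 drop D (A beats it: Q:12>9 R:10>7 T:12>9)
P1 drop E (A beats it: Q:12>6 R:10>1 T:12>3)
P1→{A,C} P2→{Q,R,T}

Remaining: P1:{A,C} P2:{Q,R,T}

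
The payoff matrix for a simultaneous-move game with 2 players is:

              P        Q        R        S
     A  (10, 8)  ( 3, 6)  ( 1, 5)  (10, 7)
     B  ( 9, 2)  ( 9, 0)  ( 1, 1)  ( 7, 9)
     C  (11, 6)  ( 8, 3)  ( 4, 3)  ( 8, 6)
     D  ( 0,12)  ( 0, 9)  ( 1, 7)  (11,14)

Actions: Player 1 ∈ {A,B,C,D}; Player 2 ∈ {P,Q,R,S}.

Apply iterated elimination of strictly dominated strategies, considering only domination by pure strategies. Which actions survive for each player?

P2 drop Q (P beats it: A:8>6 B:2>0 C:6>3 D:12>9)
P1 drop B (C beats it: P:11>9 R:4>1 S:8>7)
P2 drop R (P beats it: A:8>5 C:6>3 D:12>7)
P1→{A,C,D} P2→{P,S}

IESDS → P1:{A,C,D} P2:{P,S}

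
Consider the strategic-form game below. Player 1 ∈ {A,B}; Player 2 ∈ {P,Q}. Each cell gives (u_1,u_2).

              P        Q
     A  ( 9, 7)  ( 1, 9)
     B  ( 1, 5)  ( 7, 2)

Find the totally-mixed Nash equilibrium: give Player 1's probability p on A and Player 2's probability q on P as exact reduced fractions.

P1 indiff ⇒ q·9+(1-q)·1 = q·1+(1-q)·7 ⇒ q(8) = (1-q)(6) ⇒ q = 3/7
P2 indiff ⇒ p·7+(1-p)·5 = p·9+(1-p)·2 ⇒ p(-2) = (1-p)(-3) ⇒ p = 3/5

p=3/5, q=3/7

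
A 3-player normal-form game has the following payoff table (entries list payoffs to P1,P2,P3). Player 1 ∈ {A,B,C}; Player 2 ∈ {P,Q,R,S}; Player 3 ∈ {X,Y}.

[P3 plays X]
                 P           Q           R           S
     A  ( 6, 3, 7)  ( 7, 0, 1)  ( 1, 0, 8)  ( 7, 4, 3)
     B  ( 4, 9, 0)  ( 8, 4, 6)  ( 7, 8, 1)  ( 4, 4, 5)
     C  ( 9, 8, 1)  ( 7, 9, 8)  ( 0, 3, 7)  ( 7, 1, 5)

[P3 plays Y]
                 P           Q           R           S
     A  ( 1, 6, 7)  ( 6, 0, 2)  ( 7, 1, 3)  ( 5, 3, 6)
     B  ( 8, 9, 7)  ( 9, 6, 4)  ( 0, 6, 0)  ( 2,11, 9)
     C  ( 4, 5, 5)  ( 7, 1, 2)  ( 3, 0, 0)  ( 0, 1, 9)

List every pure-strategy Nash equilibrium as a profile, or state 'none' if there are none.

PSNE: ∅

(A,P,X): not NE [P1→C gives 9>6; P2→S gives 4>3]
(A,P,Y): not NE [P1→B gives 8>1]
(A,Q,X): not NE [P1→B gives 8>7; P2→S gives 4>0; P3→Y gives 2>1]
(A,Q,Y): not NE [P1→B gives 9>6; P2→P gives 6>0]
(A,R,X): not NE [P1→B gives 7>1; P2→S gives 4>0]
(A,R,Y): not NE [P2→P gives 6>1; P3→X gives 8>3]
(A,S,X): not NE [P3→Y gives 6>3]
(A,S,Y): not NE [P2→P gives 6>3]
(B,P,X): not NE [P1→C gives 9>4; P3→Y gives 7>0]
(B,P,Y): not NE [P2→S gives 11>9]
(B,Q,X): not NE [P2→P gives 9>4]
(B,Q,Y): not NE [P2→S gives 11>6; P3→X gives 6>4]
(B,R,X): not NE [P2→P gives 9>8]
(B,R,Y): not NE [P1→A gives 7>0; P2→S gives 11>6; P3→X gives 1>0]
(B,S,X): not NE [P1→C gives 7>4; P2→P gives 9>4; P3→Y gives 9>5]
(B,S,Y): not NE [P1→A gives 5>2]
(C,P,X): not NE [P2→Q gives 9>8; P3→Y gives 5>1]
(C,P,Y): not NE [P1→B gives 8>4]
(C,Q,X): not NE [P1→B gives 8>7]
(C,Q,Y): not NE [P1→B gives 9>7; P2→P gives 5>1; P3→X gives 8>2]
(C,R,X): not NE [P1→B gives 7>0; P2→Q gives 9>3]
(C,R,Y): not NE [P1→A gives 7>3; P2→P gives 5>0; P3→X gives 7>0]
(C,S,X): not NE [P2→Q gives 9>1; P3→Y gives 9>5]
(C,S,Y): not NE [P1→A gives 5>0; P2→P gives 5>1]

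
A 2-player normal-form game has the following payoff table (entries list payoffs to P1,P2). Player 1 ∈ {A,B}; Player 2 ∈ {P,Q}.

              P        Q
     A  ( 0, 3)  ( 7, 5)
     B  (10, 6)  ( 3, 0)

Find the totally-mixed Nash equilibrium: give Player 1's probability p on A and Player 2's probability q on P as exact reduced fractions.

P1 indiff ⇒ q·0+(1-q)·7 = q·10+(1-q)·3 ⇒ q(-10) = (1-q)(-4) ⇒ q = 2/7
P2 indiff ⇒ p·3+(1-p)·6 = p·5+(1-p)·0 ⇒ p(-2) = (1-p)(-6) ⇒ p = 3/4

(p,q) = (3/4, 2/7)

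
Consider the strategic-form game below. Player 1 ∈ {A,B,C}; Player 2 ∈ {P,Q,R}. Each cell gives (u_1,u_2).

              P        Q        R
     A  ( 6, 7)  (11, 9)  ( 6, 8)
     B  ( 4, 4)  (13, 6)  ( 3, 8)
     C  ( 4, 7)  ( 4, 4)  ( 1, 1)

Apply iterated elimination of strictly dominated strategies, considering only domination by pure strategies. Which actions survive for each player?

Remaining: P1:{A,B} P2:{Q,R}

P1 drop C (A beats it: P:6>4 Q:11>4 R:6>1)
P2 drop P (Q beats it: A:9>7 B:6>4)
P1→{A,B} P2→{Q,R}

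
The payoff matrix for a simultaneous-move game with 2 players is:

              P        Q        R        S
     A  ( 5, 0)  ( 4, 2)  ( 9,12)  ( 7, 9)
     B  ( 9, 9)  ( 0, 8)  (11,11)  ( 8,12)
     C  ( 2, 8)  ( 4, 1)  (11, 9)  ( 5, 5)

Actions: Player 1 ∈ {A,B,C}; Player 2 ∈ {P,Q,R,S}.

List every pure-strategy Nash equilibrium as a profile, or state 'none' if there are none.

Nash profiles: (B,S), (C,R)

(A,P): not NE [P1→B gives 9>5; P2→R gives 12>0]
(A,Q): not NE [P2→R gives 12>2]
(A,R): not NE [P1→C gives 11>9]
(A,S): not NE [P1→B gives 8>7; P2→R gives 12>9]
(B,P): not NE [P2→S gives 12>9]
(B,Q): not NE [P1→C gives 4>0; P2→S gives 12>8]
(B,R): not NE [P2→S gives 12>11]
(B,S): NE
(C,P): not NE [P1→B gives 9>2; P2→R gives 9>8]
(C,Q): not NE [P2→R gives 9>1]
(C,R): NE
(C,S): not NE [P1→B gives 8>5; P2→R gives 9>5]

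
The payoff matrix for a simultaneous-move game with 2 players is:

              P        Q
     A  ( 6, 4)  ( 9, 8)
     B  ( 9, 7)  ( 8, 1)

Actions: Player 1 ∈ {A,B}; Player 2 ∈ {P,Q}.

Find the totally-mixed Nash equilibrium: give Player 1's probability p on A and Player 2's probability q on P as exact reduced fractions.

(p,q) = (3/5, 1/4)

P1 indiff ⇒ q·6+(1-q)·9 = q·9+(1-q)·8 ⇒ q(-3) = (1-q)(-1) ⇒ q = 1/4
P2 indiff ⇒ p·4+(1-p)·7 = p·8+(1-p)·1 ⇒ p(-4) = (1-p)(-6) ⇒ p = 3/5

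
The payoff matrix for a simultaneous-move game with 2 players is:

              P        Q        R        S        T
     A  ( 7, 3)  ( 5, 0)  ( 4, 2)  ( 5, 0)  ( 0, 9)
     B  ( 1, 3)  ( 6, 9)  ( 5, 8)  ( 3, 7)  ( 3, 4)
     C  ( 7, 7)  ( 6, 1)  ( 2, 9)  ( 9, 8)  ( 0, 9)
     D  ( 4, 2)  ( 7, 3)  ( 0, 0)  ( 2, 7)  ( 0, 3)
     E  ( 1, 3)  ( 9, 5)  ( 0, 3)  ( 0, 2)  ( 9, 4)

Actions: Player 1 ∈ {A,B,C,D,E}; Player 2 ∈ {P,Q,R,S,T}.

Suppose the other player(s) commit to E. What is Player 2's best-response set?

u_2(P vs E) = 3
u_2(Q vs E) = 5
u_2(R vs E) = 3
u_2(S vs E) = 2
u_2(T vs E) = 4
max payoff 5 at {Q}

P2 best: {Q}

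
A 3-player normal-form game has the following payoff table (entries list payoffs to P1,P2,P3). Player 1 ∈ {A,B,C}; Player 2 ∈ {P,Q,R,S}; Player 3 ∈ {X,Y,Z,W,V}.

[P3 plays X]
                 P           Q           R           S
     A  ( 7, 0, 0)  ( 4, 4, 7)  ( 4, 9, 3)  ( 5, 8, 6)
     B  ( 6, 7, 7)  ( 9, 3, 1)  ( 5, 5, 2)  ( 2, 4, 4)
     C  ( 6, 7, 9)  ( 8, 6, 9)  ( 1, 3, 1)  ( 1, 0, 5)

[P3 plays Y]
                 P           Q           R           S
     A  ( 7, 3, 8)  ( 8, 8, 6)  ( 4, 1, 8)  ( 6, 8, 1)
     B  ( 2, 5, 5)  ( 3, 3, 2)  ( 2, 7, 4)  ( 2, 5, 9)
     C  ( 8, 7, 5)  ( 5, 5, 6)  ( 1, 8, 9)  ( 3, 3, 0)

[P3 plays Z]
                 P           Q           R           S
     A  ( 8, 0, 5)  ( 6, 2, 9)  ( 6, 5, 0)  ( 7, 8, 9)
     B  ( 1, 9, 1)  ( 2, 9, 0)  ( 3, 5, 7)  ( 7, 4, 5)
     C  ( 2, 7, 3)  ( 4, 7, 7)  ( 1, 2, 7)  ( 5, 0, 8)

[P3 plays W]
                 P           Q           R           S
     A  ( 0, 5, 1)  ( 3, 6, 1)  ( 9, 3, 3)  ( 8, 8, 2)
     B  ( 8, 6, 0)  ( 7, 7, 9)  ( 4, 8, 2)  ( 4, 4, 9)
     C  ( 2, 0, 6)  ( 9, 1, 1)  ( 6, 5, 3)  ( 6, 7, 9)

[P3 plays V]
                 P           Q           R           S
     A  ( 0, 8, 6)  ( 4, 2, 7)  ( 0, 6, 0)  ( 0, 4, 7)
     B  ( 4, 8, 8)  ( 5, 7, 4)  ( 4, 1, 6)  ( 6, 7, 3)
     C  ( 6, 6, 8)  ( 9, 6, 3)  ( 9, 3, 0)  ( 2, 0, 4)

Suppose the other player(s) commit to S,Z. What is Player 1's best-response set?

u_1(A vs S,Z) = 7
u_1(B vs S,Z) = 7
u_1(C vs S,Z) = 5
max payoff 7 at {A,B}

P1 best: {A,B}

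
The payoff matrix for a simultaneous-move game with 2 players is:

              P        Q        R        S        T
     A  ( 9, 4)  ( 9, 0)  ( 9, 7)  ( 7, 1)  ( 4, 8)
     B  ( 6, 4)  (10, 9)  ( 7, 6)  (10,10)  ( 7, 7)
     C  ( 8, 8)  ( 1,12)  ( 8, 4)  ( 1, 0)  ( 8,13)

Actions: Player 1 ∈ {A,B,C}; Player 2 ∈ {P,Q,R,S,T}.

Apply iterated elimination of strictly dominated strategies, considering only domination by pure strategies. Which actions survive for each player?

P2 drop P (T beats it: A:8>4 B:7>4 C:13>8)
P2 drop R (T beats it: A:8>7 B:7>6 C:13>4)
P1 drop A (B beats it: Q:10>9 S:10>7 T:7>4)
P1→{B,C} P2→{Q,S,T}

IESDS → P1:{B,C} P2:{Q,S,T}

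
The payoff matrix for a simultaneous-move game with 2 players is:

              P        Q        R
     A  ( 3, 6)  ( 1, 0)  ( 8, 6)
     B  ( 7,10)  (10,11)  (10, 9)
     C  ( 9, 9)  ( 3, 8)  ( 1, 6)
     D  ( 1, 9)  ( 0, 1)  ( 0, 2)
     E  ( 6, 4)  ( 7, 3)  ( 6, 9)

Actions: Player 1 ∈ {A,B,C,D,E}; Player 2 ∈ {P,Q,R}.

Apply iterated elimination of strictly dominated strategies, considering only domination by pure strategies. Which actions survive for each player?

Remaining: P1:{B,C} P2:{P,Q}

P1 drop A (B beats it: P:7>3 Q:10>1 R:10>8)
P1 drop D (B beats it: P:7>1 Q:10>0 R:10>0)
P1 drop E (B beats it: P:7>6 Q:10>7 R:10>6)
P2 drop R (P beats it: B:10>9 C:9>6)
P1→{B,C} P2→{P,Q}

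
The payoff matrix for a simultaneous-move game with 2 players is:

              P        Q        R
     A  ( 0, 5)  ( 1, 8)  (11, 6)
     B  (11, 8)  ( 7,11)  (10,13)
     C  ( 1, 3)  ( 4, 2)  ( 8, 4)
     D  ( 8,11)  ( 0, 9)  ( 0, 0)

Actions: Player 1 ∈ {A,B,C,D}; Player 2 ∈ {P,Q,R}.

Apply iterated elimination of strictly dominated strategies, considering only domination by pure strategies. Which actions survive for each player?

Remaining: P1:{A,B} P2:{Q,R}

P1 drop C (B beats it: P:11>1 Q:7>4 R:10>8)
P1 drop D (B beats it: P:11>8 Q:7>0 R:10>0)
P2 drop P (Q beats it: A:8>5 B:11>8)
P1→{A,B} P2→{Q,R}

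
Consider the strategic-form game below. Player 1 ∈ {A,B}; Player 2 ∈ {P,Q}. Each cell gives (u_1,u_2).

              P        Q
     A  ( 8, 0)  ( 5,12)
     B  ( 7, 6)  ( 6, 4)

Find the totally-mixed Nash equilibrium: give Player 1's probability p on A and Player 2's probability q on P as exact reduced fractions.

P1 indiff ⇒ q·8+(1-q)·5 = q·7+(1-q)·6 ⇒ q(1) = (1-q)(1) ⇒ q = 1/2
P2 indiff ⇒ p·0+(1-p)·6 = p·12+(1-p)·4 ⇒ p(-12) = (1-p)(-2) ⇒ p = 1/7

p=1/7, q=1/2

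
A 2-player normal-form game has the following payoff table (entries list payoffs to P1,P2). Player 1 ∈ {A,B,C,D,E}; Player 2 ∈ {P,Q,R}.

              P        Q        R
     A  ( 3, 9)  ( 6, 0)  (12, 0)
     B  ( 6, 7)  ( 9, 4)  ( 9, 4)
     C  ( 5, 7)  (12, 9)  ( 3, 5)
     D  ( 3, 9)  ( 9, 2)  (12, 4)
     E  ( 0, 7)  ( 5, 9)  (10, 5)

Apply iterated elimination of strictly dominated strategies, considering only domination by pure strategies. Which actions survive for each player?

IESDS → P1:{B,C} P2:{P,Q}

P1 drop E (A beats it: P:3>0 Q:6>5 R:12>10)
P2 drop R (P beats it: A:9>0 B:7>4 C:7>5 D:9>4)
P1 drop A (B beats it: P:6>3 Q:9>6)
P1 drop D (C beats it: P:5>3 Q:12>9)
P1→{B,C} P2→{P,Q}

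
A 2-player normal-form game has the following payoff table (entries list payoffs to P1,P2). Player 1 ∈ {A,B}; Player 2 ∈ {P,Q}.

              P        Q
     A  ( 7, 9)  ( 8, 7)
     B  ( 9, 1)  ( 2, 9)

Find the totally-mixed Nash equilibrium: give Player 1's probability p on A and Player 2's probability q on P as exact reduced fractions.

P1 mixes 4/5 on A; P2 mixes 3/4 on P

P1 indiff ⇒ q·7+(1-q)·8 = q·9+(1-q)·2 ⇒ q(-2) = (1-q)(-6) ⇒ q = 3/4
P2 indiff ⇒ p·9+(1-p)·1 = p·7+(1-p)·9 ⇒ p(2) = (1-p)(8) ⇒ p = 4/5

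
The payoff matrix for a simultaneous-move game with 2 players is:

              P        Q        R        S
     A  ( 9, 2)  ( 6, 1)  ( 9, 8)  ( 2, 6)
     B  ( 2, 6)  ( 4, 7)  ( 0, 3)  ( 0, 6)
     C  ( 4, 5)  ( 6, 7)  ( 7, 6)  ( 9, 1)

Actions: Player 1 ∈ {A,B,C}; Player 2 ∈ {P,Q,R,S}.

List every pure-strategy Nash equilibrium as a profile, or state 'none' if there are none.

(A,P): not NE [P2→R gives 8>2]
(A,Q): not NE [P2→R gives 8>1]
(A,R): NE
(A,S): not NE [P1→C gives 9>2; P2→R gives 8>6]
(B,P): not NE [P1→A gives 9>2; P2→Q gives 7>6]
(B,Q): not NE [P1→C gives 6>4]
(B,R): not NE [P1→A gives 9>0; P2→Q gives 7>3]
(B,S): not NE [P1→C gives 9>0; P2→Q gives 7>6]
(C,P): not NE [P1→A gives 9>4; P2→Q gives 7>5]
(C,Q): NE
(C,R): not NE [P1→A gives 9>7; P2→Q gives 7>6]
(C,S): not NE [P2→Q gives 7>1]

NE set: (A,R), (C,Q)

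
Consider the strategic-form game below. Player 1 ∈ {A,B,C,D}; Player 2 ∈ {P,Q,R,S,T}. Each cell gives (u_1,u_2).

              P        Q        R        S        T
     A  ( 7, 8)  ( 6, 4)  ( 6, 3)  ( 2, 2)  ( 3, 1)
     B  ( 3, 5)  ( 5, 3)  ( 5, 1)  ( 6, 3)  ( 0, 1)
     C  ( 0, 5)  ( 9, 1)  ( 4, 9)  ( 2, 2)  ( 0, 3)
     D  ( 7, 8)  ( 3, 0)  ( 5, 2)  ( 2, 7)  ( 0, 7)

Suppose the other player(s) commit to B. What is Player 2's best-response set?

u_2(P vs B) = 5
u_2(Q vs B) = 3
u_2(R vs B) = 1
u_2(S vs B) = 3
u_2(T vs B) = 1
max payoff 5 at {P}

P2 best: {P}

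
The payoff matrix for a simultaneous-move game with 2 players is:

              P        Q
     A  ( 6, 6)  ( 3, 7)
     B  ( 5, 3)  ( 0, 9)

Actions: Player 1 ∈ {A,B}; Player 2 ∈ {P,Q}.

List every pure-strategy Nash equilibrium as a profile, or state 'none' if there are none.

PSNE = {(A,Q)}

(A,P): not NE [P2→Q gives 7>6]
(A,Q): NE
(B,P): not NE [P1→A gives 6>5; P2→Q gives 9>3]
(B,Q): not NE [P1→A gives 3>0]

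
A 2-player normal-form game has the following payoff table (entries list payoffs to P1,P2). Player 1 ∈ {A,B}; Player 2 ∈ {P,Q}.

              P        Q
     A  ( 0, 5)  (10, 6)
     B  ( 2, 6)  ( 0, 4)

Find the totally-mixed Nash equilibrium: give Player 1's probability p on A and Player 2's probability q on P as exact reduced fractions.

P1 indiff ⇒ q·0+(1-q)·10 = q·2+(1-q)·0 ⇒ q(-2) = (1-q)(-10) ⇒ q = 5/6
P2 indiff ⇒ p·5+(1-p)·6 = p·6+(1-p)·4 ⇒ p(-1) = (1-p)(-2) ⇒ p = 2/3

(p,q) = (2/3, 5/6)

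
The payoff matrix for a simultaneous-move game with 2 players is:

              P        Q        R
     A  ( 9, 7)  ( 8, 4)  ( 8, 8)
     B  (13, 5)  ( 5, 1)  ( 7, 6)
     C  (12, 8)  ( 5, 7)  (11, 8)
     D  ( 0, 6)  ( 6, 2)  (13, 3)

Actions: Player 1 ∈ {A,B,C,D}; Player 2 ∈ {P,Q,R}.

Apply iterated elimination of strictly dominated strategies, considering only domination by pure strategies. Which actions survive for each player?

P2 drop Q (P beats it: A:7>4 B:5>1 C:8>7 D:6>2)
P1 drop A (C beats it: P:12>9 R:11>8)
P1→{B,C,D} P2→{P,R}

IESDS → P1:{B,C,D} P2:{P,R}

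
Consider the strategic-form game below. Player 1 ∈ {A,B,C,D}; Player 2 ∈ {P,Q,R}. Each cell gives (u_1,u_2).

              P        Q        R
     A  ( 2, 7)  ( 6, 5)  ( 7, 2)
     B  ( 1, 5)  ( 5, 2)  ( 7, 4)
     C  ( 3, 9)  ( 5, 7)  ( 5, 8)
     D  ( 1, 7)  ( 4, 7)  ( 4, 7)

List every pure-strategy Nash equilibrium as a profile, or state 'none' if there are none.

Nash profiles: (C,P)

(A,P): not NE [P1→C gives 3>2]
(A,Q): not NE [P2→P gives 7>5]
(A,R): not NE [P2→P gives 7>2]
(B,P): not NE [P1→C gives 3>1]
(B,Q): not NE [P1→A gives 6>5; P2→P gives 5>2]
(B,R): not NE [P2→P gives 5>4]
(C,P): NE
(C,Q): not NE [P1→A gives 6>5; P2→P gives 9>7]
(C,R): not NE [P1→B gives 7>5; P2→P gives 9>8]
(D,P): not NE [P1→C gives 3>1]
(D,Q): not NE [P1→A gives 6>4]
(D,R): not NE [P1→B gives 7>4]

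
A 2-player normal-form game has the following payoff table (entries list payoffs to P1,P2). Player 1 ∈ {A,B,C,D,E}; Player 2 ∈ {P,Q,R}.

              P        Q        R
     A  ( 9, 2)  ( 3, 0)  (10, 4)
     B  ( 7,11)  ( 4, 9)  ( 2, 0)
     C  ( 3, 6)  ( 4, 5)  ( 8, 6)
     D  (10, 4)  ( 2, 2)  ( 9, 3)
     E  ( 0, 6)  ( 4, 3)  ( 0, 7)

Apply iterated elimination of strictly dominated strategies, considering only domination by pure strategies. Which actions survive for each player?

IESDS → P1:{A,D} P2:{P,R}

P2 drop Q (P beats it: A:2>0 B:11>9 C:6>5 D:4>2 E:6>3)
P1 drop B (A beats it: P:9>7 R:10>2)
P1 drop C (A beats it: P:9>3 R:10>8)
P1 drop E (A beats it: P:9>0 R:10>0)
P1→{A,D} P2→{P,R}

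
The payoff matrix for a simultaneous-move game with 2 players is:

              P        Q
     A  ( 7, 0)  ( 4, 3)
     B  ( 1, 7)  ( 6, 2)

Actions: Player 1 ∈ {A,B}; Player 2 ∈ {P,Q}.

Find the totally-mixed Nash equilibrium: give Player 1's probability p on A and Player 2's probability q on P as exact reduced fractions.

P1 indiff ⇒ q·7+(1-q)·4 = q·1+(1-q)·6 ⇒ q(6) = (1-q)(2) ⇒ q = 1/4
P2 indiff ⇒ p·0+(1-p)·7 = p·3+(1-p)·2 ⇒ p(-3) = (1-p)(-5) ⇒ p = 5/8

P1 mixes 5/8 on A; P2 mixes 1/4 on P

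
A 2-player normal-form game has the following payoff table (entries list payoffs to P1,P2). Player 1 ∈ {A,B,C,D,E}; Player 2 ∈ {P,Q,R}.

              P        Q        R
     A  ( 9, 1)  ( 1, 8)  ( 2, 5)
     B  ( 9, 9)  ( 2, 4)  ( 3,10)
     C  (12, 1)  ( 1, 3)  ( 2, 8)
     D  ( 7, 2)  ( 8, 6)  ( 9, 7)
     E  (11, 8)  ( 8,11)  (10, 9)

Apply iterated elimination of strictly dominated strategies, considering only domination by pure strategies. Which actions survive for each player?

IESDS → P1:{D,E} P2:{Q,R}

P1 drop A (E beats it: P:11>9 Q:8>1 R:10>2)
P1 drop B (E beats it: P:11>9 Q:8>2 R:10>3)
P2 drop P (Q beats it: C:3>1 D:6>2 E:11>8)
P1 drop C (D beats it: Q:8>1 R:9>2)
P1→{D,E} P2→{Q,R}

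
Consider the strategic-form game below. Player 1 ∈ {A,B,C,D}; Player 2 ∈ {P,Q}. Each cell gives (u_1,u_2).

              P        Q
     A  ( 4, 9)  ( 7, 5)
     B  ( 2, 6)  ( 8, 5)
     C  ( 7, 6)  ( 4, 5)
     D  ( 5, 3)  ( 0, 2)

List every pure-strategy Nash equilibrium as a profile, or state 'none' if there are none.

(A,P): not NE [P1→C gives 7>4]
(A,Q): not NE [P1→B gives 8>7; P2→P gives 9>5]
(B,P): not NE [P1→C gives 7>2]
(B,Q): not NE [P2→P gives 6>5]
(C,P): NE
(C,Q): not NE [P1→B gives 8>4; P2→P gives 6>5]
(D,P): not NE [P1→C gives 7>5]
(D,Q): not NE [P1→B gives 8>0; P2→P gives 3>2]

Nash profiles: (C,P)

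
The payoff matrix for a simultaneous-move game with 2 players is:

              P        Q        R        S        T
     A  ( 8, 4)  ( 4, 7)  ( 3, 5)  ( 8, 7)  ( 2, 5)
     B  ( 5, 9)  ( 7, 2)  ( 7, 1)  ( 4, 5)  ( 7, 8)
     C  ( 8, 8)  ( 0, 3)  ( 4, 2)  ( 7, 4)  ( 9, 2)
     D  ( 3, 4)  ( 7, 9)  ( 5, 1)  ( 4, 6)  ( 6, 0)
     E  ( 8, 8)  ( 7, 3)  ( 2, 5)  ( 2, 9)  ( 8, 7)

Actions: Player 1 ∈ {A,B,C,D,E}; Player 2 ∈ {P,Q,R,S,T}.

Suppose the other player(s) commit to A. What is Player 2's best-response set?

argmax u_2 = {Q,S}

u_2(P vs A) = 4
u_2(Q vs A) = 7
u_2(R vs A) = 5
u_2(S vs A) = 7
u_2(T vs A) = 5
max payoff 7 at {Q,S}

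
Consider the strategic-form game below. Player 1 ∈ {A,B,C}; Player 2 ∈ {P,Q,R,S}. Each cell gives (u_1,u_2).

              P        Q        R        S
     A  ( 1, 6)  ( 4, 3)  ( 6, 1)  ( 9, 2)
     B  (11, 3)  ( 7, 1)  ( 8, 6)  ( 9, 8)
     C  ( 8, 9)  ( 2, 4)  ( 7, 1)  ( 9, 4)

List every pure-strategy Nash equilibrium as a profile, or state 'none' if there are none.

Nash profiles: (B,S)

(A,P): not NE [P1→B gives 11>1]
(A,Q): not NE [P1→B gives 7>4; P2→P gives 6>3]
(A,R): not NE [P1→B gives 8>6; P2→P gives 6>1]
(A,S): not NE [P2→P gives 6>2]
(B,P): not NE [P2→S gives 8>3]
(B,Q): not NE [P2→S gives 8>1]
(B,R): not NE [P2→S gives 8>6]
(B,S): NE
(C,P): not NE [P1→B gives 11>8]
(C,Q): not NE [P1→B gives 7>2; P2→P gives 9>4]
(C,R): not NE [P1→B gives 8>7; P2→P gives 9>1]
(C,S): not NE [P2→P gives 9>4]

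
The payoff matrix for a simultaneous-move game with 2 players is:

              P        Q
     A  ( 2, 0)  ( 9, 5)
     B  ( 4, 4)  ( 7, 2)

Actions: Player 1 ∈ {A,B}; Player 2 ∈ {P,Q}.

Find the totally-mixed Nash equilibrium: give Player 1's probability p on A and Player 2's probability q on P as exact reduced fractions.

p=2/7, q=1/2

P1 indiff ⇒ q·2+(1-q)·9 = q·4+(1-q)·7 ⇒ q(-2) = (1-q)(-2) ⇒ q = 1/2
P2 indiff ⇒ p·0+(1-p)·4 = p·5+(1-p)·2 ⇒ p(-5) = (1-p)(-2) ⇒ p = 2/7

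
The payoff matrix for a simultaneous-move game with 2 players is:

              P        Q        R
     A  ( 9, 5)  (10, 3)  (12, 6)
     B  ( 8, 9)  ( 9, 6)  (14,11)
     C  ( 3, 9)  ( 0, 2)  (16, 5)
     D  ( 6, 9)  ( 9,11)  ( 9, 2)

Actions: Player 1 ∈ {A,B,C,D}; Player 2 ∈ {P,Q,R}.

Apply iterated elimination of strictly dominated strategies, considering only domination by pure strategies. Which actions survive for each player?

IESDS → P1:{A,B,C} P2:{P,R}

P1 drop D (A beats it: P:9>6 Q:10>9 R:12>9)
P2 drop Q (P beats it: A:5>3 B:9>6 C:9>2)
P1→{A,B,C} P2→{P,R}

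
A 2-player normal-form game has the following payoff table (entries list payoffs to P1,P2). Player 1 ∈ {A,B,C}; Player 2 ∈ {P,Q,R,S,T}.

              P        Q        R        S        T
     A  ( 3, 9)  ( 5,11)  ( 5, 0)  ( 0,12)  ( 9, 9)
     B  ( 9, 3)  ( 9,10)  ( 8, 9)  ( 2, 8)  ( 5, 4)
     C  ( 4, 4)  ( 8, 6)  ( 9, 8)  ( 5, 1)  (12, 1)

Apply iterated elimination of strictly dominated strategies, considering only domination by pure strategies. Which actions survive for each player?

P1 drop A (C beats it: P:4>3 Q:8>5 R:9>5 S:5>0 T:12>9)
P2 drop P (Q beats it: B:10>3 C:6>4)
P2 drop S (Q beats it: B:10>8 C:6>1)
P2 drop T (Q beats it: B:10>4 C:6>1)
P1→{B,C} P2→{Q,R}

Survivors P1:{B,C} P2:{Q,R}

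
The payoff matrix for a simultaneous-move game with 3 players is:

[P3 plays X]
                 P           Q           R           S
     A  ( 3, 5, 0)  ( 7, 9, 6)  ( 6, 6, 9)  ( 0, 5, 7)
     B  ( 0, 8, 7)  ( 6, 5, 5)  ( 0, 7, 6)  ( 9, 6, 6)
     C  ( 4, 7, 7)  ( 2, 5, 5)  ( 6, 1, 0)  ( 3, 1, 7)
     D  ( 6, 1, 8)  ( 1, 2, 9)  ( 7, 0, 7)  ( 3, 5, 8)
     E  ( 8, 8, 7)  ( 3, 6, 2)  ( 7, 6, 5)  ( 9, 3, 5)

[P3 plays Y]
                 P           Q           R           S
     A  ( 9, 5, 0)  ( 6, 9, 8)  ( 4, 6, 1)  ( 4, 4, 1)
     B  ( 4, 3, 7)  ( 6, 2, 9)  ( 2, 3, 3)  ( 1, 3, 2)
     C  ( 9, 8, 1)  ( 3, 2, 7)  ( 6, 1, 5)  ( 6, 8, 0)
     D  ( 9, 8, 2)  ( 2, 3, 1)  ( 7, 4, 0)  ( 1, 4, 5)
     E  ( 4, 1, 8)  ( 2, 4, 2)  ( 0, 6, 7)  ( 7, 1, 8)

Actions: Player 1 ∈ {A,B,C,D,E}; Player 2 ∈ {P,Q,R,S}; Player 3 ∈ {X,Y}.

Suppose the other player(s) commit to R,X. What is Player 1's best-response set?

argmax u_1 = {D,E}

u_1(A vs R,X) = 6
u_1(B vs R,X) = 0
u_1(C vs R,X) = 6
u_1(D vs R,X) = 7
u_1(E vs R,X) = 7
max payoff 7 at {D,E}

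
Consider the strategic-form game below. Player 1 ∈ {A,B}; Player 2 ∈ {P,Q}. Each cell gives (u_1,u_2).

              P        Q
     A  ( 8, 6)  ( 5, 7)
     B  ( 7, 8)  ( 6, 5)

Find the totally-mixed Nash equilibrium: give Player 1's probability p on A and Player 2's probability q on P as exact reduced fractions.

p=3/4, q=1/2

P1 indiff ⇒ q·8+(1-q)·5 = q·7+(1-q)·6 ⇒ q(1) = (1-q)(1) ⇒ q = 1/2
P2 indiff ⇒ p·6+(1-p)·8 = p·7+(1-p)·5 ⇒ p(-1) = (1-p)(-3) ⇒ p = 3/4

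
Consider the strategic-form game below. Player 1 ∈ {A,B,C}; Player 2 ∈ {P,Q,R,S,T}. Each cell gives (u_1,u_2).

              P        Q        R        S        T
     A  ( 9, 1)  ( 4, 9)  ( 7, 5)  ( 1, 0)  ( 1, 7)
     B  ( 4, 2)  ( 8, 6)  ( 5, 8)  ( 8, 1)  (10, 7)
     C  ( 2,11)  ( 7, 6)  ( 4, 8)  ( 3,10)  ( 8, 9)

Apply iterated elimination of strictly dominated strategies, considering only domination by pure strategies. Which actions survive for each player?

IESDS → P1:{A,B} P2:{Q,R,T}

P1 drop C (B beats it: P:4>2 Q:8>7 R:5>4 S:8>3 T:10>8)
P2 drop P (Q beats it: A:9>1 B:6>2)
P2 drop S (Q beats it: A:9>0 B:6>1)
P1→{A,B} P2→{Q,R,T}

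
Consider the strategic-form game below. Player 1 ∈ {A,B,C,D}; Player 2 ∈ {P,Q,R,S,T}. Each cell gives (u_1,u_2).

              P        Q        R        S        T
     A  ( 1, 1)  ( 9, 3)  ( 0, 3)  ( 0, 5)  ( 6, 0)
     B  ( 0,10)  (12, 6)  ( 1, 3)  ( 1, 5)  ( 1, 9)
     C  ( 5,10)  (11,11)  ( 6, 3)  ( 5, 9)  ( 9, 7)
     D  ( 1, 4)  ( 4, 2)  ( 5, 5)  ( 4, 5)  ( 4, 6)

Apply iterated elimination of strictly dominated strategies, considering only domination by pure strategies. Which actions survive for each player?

P1 drop A (C beats it: P:5>1 Q:11>9 R:6>0 S:5>0 T:9>6)
P1 drop D (C beats it: P:5>1 Q:11>4 R:6>5 S:5>4 T:9>4)
P2 drop R (P beats it: B:10>3 C:10>3)
P2 drop S (P beats it: B:10>5 C:10>9)
P2 drop T (P beats it: B:10>9 C:10>7)
P1→{B,C} P2→{P,Q}

Survivors P1:{B,C} P2:{P,Q}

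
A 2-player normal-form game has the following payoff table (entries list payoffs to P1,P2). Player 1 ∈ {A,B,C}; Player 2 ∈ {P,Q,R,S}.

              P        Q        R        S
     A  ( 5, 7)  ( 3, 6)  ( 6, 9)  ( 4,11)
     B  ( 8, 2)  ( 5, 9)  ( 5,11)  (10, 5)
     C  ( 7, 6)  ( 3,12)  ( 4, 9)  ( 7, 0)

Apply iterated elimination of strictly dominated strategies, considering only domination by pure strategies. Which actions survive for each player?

Survivors P1:{A,B} P2:{R,S}

P1 drop C (B beats it: P:8>7 Q:5>3 R:5>4 S:10>7)
P2 drop P (R beats it: A:9>7 B:11>2)
P2 drop Q (R beats it: A:9>6 B:11>9)
P1→{A,B} P2→{R,S}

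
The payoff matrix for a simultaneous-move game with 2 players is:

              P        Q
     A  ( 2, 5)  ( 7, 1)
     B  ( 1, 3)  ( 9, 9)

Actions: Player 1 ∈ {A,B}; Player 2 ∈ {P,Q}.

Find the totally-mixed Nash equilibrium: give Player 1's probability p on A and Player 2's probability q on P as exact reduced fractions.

P1 indiff ⇒ q·2+(1-q)·7 = q·1+(1-q)·9 ⇒ q(1) = (1-q)(2) ⇒ q = 2/3
P2 indiff ⇒ p·5+(1-p)·3 = p·1+(1-p)·9 ⇒ p(4) = (1-p)(6) ⇒ p = 3/5

P1 mixes 3/5 on A; P2 mixes 2/3 on P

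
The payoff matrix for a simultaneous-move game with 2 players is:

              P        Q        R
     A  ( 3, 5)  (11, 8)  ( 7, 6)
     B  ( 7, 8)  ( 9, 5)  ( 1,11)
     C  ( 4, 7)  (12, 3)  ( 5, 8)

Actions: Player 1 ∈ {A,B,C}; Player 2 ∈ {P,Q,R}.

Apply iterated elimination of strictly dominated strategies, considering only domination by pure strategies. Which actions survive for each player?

P2 drop P (R beats it: A:6>5 B:11>8 C:8>7)
P1 drop B (A beats it: Q:11>9 R:7>1)
P1→{A,C} P2→{Q,R}

Survivors P1:{A,C} P2:{Q,R}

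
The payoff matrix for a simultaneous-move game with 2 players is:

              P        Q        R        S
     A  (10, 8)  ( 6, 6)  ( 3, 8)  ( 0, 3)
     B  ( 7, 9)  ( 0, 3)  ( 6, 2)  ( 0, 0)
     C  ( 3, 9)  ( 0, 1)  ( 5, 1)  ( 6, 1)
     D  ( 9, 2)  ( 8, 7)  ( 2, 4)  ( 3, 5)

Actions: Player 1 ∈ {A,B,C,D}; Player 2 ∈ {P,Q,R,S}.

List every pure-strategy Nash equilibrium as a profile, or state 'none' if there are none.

Nash profiles: (A,P), (D,Q)

(A,P): NE
(A,Q): not NE [P1→D gives 8>6; P2→R gives 8>6]
(A,R): not NE [P1→B gives 6>3]
(A,S): not NE [P1→C gives 6>0; P2→R gives 8>3]
(B,P): not NE [P1→A gives 10>7]
(B,Q): not NE [P1→D gives 8>0; P2→P gives 9>3]
(B,R): not NE [P2→P gives 9>2]
(B,S): not NE [P1→C gives 6>0; P2→P gives 9>0]
(C,P): not NE [P1→A gives 10>3]
(C,Q): not NE [P1→D gives 8>0; P2→P gives 9>1]
(C,R): not NE [P1→B gives 6>5; P2→P gives 9>1]
(C,S): not NE [P2→P gives 9>1]
(D,P): not NE [P1→A gives 10>9; P2→Q gives 7>2]
(D,Q): NE
(D,R): not NE [P1→B gives 6>2; P2→Q gives 7>4]
(D,S): not NE [P1→C gives 6>3; P2→Q gives 7>5]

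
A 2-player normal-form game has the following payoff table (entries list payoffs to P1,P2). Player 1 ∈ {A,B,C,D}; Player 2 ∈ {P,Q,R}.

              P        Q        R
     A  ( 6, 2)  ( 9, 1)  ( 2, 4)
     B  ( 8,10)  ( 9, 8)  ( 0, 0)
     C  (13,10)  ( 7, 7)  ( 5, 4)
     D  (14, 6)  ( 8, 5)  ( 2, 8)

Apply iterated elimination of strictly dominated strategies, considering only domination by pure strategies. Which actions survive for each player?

P2 drop Q (P beats it: A:2>1 B:10>8 C:10>7 D:6>5)
P1 drop A (C beats it: P:13>6 R:5>2)
P1 drop B (C beats it: P:13>8 R:5>0)
P1→{C,D} P2→{P,R}

Survivors P1:{C,D} P2:{P,R}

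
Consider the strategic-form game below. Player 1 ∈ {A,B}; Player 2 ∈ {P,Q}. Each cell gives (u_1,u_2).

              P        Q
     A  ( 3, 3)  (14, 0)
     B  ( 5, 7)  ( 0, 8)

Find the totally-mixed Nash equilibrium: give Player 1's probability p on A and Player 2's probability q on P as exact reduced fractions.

P1 indiff ⇒ q·3+(1-q)·14 = q·5+(1-q)·0 ⇒ q(-2) = (1-q)(-14) ⇒ q = 7/8
P2 indiff ⇒ p·3+(1-p)·7 = p·0+(1-p)·8 ⇒ p(3) = (1-p)(1) ⇒ p = 1/4

p=1/4, q=7/8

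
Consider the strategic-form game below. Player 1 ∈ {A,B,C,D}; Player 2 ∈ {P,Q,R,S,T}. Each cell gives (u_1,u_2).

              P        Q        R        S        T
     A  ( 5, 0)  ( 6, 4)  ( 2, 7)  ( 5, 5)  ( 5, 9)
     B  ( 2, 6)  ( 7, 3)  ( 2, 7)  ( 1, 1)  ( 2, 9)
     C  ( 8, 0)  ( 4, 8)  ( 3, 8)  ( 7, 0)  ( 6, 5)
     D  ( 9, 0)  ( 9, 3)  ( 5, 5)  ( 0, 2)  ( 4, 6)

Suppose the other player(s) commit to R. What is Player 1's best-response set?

u_1(A vs R) = 2
u_1(B vs R) = 2
u_1(C vs R) = 3
u_1(D vs R) = 5
max payoff 5 at {D}

BR_1 = {D}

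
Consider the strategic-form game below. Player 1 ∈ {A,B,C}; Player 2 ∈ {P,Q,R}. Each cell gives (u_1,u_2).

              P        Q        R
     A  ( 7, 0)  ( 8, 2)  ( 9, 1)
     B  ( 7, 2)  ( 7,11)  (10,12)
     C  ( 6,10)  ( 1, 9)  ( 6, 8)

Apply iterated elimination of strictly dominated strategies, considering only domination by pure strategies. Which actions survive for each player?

IESDS → P1:{A,B} P2:{Q,R}

P1 drop C (A beats it: P:7>6 Q:8>1 R:9>6)
P2 drop P (Q beats it: A:2>0 B:11>2)
P1→{A,B} P2→{Q,R}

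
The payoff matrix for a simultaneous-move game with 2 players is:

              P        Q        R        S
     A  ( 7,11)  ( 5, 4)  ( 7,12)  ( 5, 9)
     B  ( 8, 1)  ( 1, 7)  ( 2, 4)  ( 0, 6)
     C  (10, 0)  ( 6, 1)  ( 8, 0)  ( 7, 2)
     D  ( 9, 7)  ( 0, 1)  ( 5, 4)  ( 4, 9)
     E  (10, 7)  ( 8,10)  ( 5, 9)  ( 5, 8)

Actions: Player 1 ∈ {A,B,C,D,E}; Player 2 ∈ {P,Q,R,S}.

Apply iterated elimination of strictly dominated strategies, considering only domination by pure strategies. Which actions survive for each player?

IESDS → P1:{C,E} P2:{Q,S}

P1 drop A (C beats it: P:10>7 Q:6>5 R:8>7 S:7>5)
P1 drop B (C beats it: P:10>8 Q:6>1 R:8>2 S:7>0)
P1 drop D (C beats it: P:10>9 Q:6>0 R:8>5 S:7>4)
P2 drop P (Q beats it: C:1>0 E:10>7)
P2 drop R (Q beats it: C:1>0 E:10>9)
P1→{C,E} P2→{Q,S}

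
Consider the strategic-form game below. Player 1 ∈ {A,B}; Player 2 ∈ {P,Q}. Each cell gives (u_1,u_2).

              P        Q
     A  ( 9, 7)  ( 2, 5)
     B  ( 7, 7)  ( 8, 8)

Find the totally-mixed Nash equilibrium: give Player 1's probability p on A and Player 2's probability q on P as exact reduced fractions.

P1 indiff ⇒ q·9+(1-q)·2 = q·7+(1-q)·8 ⇒ q(2) = (1-q)(6) ⇒ q = 3/4
P2 indiff ⇒ p·7+(1-p)·7 = p·5+(1-p)·8 ⇒ p(2) = (1-p)(1) ⇒ p = 1/3

(p,q) = (1/3, 3/4)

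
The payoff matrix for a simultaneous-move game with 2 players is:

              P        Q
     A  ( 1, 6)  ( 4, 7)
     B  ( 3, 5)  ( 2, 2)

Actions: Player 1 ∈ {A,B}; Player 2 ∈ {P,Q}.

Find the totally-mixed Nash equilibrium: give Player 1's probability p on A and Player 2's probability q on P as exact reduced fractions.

(p,q) = (3/4, 1/2)

P1 indiff ⇒ q·1+(1-q)·4 = q·3+(1-q)·2 ⇒ q(-2) = (1-q)(-2) ⇒ q = 1/2
P2 indiff ⇒ p·6+(1-p)·5 = p·7+(1-p)·2 ⇒ p(-1) = (1-p)(-3) ⇒ p = 3/4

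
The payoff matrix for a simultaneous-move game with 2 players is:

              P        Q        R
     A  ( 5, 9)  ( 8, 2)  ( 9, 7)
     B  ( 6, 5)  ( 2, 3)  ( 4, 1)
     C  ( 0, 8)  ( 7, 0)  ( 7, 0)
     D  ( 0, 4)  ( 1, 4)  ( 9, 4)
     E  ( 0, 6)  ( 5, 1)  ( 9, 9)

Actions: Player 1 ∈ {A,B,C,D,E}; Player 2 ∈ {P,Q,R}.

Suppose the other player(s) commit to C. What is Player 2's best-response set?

BR_2 = {P}

u_2(P vs C) = 8
u_2(Q vs C) = 0
u_2(R vs C) = 0
max payoff 8 at {P}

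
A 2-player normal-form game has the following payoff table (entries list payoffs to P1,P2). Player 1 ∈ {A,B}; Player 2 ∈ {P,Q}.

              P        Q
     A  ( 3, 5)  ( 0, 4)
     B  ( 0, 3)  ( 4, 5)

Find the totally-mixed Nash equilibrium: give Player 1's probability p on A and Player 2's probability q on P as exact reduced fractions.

(p,q) = (2/3, 4/7)

P1 indiff ⇒ q·3+(1-q)·0 = q·0+(1-q)·4 ⇒ q(3) = (1-q)(4) ⇒ q = 4/7
P2 indiff ⇒ p·5+(1-p)·3 = p·4+(1-p)·5 ⇒ p(1) = (1-p)(2) ⇒ p = 2/3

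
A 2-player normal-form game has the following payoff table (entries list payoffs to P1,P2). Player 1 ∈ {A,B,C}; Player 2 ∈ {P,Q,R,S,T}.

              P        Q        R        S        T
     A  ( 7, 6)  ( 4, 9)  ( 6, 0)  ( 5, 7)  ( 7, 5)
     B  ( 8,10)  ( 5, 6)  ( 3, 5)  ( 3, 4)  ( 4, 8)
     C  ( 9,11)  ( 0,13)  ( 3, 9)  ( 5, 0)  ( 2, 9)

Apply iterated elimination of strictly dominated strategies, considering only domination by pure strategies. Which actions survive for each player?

Remaining: P1:{B,C} P2:{P,Q}

P2 drop R (P beats it: A:6>0 B:10>5 C:11>9)
P2 drop S (Q beats it: A:9>7 B:6>4 C:13>0)
P2 drop T (P beats it: A:6>5 B:10>8 C:11>9)
P1 drop A (B beats it: P:8>7 Q:5>4)
P1→{B,C} P2→{P,Q}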